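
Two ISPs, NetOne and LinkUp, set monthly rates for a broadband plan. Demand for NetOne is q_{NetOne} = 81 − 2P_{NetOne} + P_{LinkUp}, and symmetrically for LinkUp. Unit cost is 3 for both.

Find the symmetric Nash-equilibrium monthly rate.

29

NetOne's profit: π = (P_{NetOne} − 3)(81 − 2P_{NetOne} + P_{LinkUp}).
∂π/∂P_{NetOne} = 87 − 4P_{NetOne} + P_{LinkUp} = 0 ⇒ P_{NetOne} = 21.75 + 0.25P_{LinkUp}.
By symmetry P_{LinkUp} = P_{NetOne}; substituting into the reaction function, 0.75P_{NetOne} = 21.75 and P_{NetOne} = 29.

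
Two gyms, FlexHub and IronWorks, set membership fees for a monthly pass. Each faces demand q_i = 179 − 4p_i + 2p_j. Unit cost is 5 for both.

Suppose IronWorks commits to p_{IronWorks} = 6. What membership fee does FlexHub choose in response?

26.375

FlexHub's profit: π = (p_{FlexHub} − 5)(179 − 4p_{FlexHub} + 2p_{IronWorks}).
∂π/∂p_{FlexHub} = 199 − 8p_{FlexHub} + 2p_{IronWorks} = 0 ⇒ p_{FlexHub} = 24.875 + 0.25p_{IronWorks}.
At p_{IronWorks} = 6: p_{FlexHub} = 24.875 + 0.25·6 = 26.375.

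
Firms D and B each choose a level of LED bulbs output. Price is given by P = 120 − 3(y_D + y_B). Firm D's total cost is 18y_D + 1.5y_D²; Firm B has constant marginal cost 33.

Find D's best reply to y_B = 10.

8

Firm D's profit: π = y_D(120 − 3(y_D + y_B)) − 18y_D − 1.5y_D².
∂π/∂y_D = 102 − 9y_D − 3y_B = 0, so y_D = 34/3 − (1/3)y_B.
At y_B = 10: y_D = 34/3 − (1/3)·10 = 8.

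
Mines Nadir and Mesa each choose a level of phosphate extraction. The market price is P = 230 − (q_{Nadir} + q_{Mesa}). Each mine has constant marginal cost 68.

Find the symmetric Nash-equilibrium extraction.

Mine Nadir's profit: π = q_{Nadir}(230 − (q_{Nadir} + q_{Mesa})) − 68q_{Nadir}.
∂π/∂q_{Nadir} = 162 − 2q_{Nadir} − q_{Mesa} = 0, so q_{Nadir} = 81 − 0.5q_{Mesa}.
The game is symmetric, so in equilibrium q_{Mesa} = q_{Nadir}: the reaction function gives 1.5q_{Nadir} = 81, hence q_{Nadir} = 54.

54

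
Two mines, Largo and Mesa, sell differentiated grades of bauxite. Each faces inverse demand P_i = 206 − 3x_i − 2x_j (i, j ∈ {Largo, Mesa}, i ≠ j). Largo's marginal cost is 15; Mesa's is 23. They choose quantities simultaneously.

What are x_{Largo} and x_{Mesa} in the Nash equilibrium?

24.375, 22.375

Mine Largo's profit: π = x_{Largo}(206 − 3x_{Largo} − 2x_{Mesa}) − 15x_{Largo}.
∂π/∂x_{Largo} = 191 − 6x_{Largo} − 2x_{Mesa} = 0 ⇒ x_{Largo} = 191/6 − (1/3)x_{Mesa}.
Similarly x_{Mesa} = 30.5 − (1/3)x_{Largo}.
Plugging x_{Mesa} into Largo's best response: x_{Largo} = 191/6 − (1/3)(30.5 − (1/3)x_{Largo}) ⇒ (8/9)x_{Largo} = 65/3, so x_{Largo} = 24.375.
Then x_{Mesa} = 30.5 − (1/3)·24.375 = 22.375.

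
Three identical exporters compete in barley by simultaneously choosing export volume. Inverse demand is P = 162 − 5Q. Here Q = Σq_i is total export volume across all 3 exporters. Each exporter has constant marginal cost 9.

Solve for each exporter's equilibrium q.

A representative exporter's profit is π_i = q_i(162 − 5Q) − 9q_i, with Q = q_i + Σ_{j≠i} q_j.
First-order condition: 153 − 10q_i − 5Σ_{j≠i} q_j = 0.
In a symmetric equilibrium every exporter chooses the same q, so Σ_{j≠i} q_j = 2q. The condition becomes 153 − 20q = 0, giving q = 153/20 = 7.65.

7.65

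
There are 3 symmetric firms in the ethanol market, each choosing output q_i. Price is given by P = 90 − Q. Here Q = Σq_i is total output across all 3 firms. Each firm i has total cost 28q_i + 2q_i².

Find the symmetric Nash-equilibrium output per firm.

A representative firm's profit is π_i = q_i(90 − Q) − 28q_i − 2q_i², with Q = q_i + Σ_{j≠i} q_j.
First-order condition: 62 − 6q_i − Σ_{j≠i} q_j = 0.
In a symmetric equilibrium every firm chooses the same q, so Σ_{j≠i} q_j = 2q. The condition becomes 62 − 8q = 0, giving q = 62/8 = 7.75.

7.75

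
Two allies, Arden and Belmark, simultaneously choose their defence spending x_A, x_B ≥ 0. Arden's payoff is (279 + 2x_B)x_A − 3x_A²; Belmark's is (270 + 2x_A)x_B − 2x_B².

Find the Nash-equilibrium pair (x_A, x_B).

82.8, 108.9

Expanding Arden's payoff: 279x_A + 2x_Bx_A − 3x_A².
∂π/∂x_A = 279 + 2x_B − 6x_A = 0, so x_A = 46.5 + (1/3)x_B.
Likewise for Belmark: x_B = 67.5 + 0.5x_A.
Solving the two reaction functions simultaneously: (1 − (1/3)(0.5))x_A = 46.5 + (1/3)·67.5, so (5/6)x_A = 69 and x_A = 82.8.
Then x_B = 67.5 + 0.5·82.8 = 108.9.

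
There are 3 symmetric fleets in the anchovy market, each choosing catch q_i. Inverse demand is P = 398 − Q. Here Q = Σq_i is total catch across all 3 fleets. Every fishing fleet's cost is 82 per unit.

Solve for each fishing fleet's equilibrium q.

79

A representative fishing fleet's profit is π_i = q_i(398 − Q) − 82q_i, with Q = q_i + Σ_{j≠i} q_j.
First-order condition: 316 − 2q_i − Σ_{j≠i} q_j = 0.
In a symmetric equilibrium every fishing fleet chooses the same q, so Σ_{j≠i} q_j = 2q. The condition becomes 316 − 4q = 0, giving q = 316/4 = 79.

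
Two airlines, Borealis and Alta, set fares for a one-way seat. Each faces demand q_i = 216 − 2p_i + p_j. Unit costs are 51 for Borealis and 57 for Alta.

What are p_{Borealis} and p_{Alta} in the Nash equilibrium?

106.8, 109.2

Borealis's profit: π = (p_{Borealis} − 51)(216 − 2p_{Borealis} + p_{Alta}).
∂π/∂p_{Borealis} = 318 − 4p_{Borealis} + p_{Alta} = 0 ⇒ p_{Borealis} = 79.5 + 0.25p_{Alta}.
Similarly p_{Alta} = 82.5 + 0.25p_{Borealis}.
Solving the two reaction functions simultaneously: (1 − (0.25)(0.25))p_{Borealis} = 79.5 + 0.25·82.5, so 0.9375p_{Borealis} = 100.125 and p_{Borealis} = 106.8.
Then p_{Alta} = 82.5 + 0.25·106.8 = 109.2.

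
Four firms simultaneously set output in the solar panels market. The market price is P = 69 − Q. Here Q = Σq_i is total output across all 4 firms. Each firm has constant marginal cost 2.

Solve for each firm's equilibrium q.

13.4

A representative firm's profit is π_i = q_i(69 − Q) − 2q_i, with Q = q_i + Σ_{j≠i} q_j.
First-order condition: 67 − 2q_i − Σ_{j≠i} q_j = 0.
With identical firms, set every q_j = q: then 67 − 2q − 3q = 0, i.e. q = 67/5 = 13.4.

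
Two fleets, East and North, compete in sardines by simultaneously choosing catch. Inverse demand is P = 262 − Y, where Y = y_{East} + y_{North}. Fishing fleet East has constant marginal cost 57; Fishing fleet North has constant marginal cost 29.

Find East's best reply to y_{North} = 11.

Fishing fleet East's profit: π = y_{East}(262 − (y_{East} + y_{North})) − 57y_{East}.
∂π/∂y_{East} = 205 − 2y_{East} − y_{North} = 0, so y_{East} = 102.5 − 0.5y_{North}.
At y_{North} = 11: y_{East} = 102.5 − 0.5·11 = 97.

97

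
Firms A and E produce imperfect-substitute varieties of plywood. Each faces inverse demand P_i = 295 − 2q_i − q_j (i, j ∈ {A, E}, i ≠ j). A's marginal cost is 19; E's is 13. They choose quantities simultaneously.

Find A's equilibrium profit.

Firm A's profit: π = q_A(295 − 2q_A − q_E) − 19q_A.
∂π/∂q_A = 276 − 4q_A − q_E = 0 ⇒ q_A = 69 − 0.25q_E.
Similarly q_E = 70.5 − 0.25q_A.
Substituting the second reaction function into the first: q_A = 69 − 0.25(70.5 − 0.25q_A), which gives 0.9375q_A = 51.375 ⇒ q_A = 54.8.
Then q_E = 70.5 − 0.25·54.8 = 56.8.
P_A = 295 − 2·54.8 − 56.8 = 128.6.
Profit = (128.6 − 19)·54.8 = 6006.08.

6006.08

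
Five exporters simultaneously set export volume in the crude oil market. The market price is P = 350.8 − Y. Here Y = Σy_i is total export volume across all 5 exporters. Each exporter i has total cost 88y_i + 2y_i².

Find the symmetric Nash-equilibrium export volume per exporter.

A representative exporter's profit is π_i = y_i(350.8 − Y) − 88y_i − 2y_i², with Y = y_i + Σ_{j≠i} y_j.
First-order condition: 262.8 − 6y_i − Σ_{j≠i} y_j = 0.
In a symmetric equilibrium every exporter chooses the same y, so Σ_{j≠i} y_j = 4y. The condition becomes 262.8 − 10y = 0, giving y = 262.8/10 = 26.28.

26.28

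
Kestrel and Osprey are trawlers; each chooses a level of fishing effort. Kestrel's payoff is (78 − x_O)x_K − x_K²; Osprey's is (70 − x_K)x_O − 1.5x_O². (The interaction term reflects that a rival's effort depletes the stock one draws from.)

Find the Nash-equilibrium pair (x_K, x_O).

32.8, 12.4

Expanding Kestrel's payoff: 78x_K − x_Ox_K − x_K².
∂π/∂x_K = 78 − x_O − 2x_K = 0, so x_K = 39 − 0.5x_O.
Likewise for Osprey: x_O = 70/3 − (1/3)x_K.
Substituting the second reaction function into the first: x_K = 39 − 0.5(70/3 − (1/3)x_K), which gives (5/6)x_K = 82/3 ⇒ x_K = 32.8.
Then x_O = 70/3 − (1/3)·32.8 = 12.4.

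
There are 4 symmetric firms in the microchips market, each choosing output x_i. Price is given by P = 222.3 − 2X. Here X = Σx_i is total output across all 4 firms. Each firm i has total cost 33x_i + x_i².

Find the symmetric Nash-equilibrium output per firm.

A representative firm's profit is π_i = x_i(222.3 − 2X) − 33x_i − x_i², with X = x_i + Σ_{j≠i} x_j.
First-order condition: 189.3 − 6x_i − 2Σ_{j≠i} x_j = 0.
In a symmetric equilibrium every firm chooses the same x, so Σ_{j≠i} x_j = 3x. The condition becomes 189.3 − 12x = 0, giving x = 189.3/12 = 15.775.

15.775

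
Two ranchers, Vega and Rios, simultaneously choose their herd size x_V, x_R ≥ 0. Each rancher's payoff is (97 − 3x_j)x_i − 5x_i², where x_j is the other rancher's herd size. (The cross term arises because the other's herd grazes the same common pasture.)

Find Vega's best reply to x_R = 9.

7

Vega's payoff is (97 − 3x_R)x_V − 5x_V².
∂π/∂x_V = 97 − 3x_R − 10x_V = 0, so x_V = 9.7 − 0.3x_R.
At x_R = 9: x_V = 9.7 − 0.3·9 = 7.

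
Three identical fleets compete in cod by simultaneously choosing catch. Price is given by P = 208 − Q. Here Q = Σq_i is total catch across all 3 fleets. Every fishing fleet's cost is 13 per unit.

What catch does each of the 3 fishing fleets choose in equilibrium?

A representative fishing fleet's profit is π_i = q_i(208 − Q) − 13q_i, with Q = q_i + Σ_{j≠i} q_j.
First-order condition: 195 − 2q_i − Σ_{j≠i} q_j = 0.
Imposing symmetry (q_j = q for all j) turns Σ_{j≠i} q_j into 2q, so 195 = 4q and q = 48.75.

48.75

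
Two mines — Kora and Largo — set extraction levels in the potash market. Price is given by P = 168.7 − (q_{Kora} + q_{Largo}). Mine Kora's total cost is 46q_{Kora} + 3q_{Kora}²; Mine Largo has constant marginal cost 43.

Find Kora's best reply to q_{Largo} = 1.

15.2125

Mine Kora's profit: π = q_{Kora}(168.7 − (q_{Kora} + q_{Largo})) − 46q_{Kora} − 3q_{Kora}².
∂π/∂q_{Kora} = 122.7 − 8q_{Kora} − q_{Largo} = 0, so q_{Kora} = 15.3375 − 0.125q_{Largo}.
At q_{Largo} = 1: q_{Kora} = 15.3375 − 0.125·1 = 15.2125.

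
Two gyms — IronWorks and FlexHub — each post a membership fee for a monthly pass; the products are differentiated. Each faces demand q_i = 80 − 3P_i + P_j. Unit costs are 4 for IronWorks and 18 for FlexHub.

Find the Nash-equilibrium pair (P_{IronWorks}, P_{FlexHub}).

IronWorks's profit: π = (P_{IronWorks} − 4)(80 − 3P_{IronWorks} + P_{FlexHub}).
∂π/∂P_{IronWorks} = 92 − 6P_{IronWorks} + P_{FlexHub} = 0 ⇒ P_{IronWorks} = 46/3 + (1/6)P_{FlexHub}.
Similarly P_{FlexHub} = 67/3 + (1/6)P_{IronWorks}.
Solving the two reaction functions simultaneously: (1 − (1/6)(1/6))P_{IronWorks} = 46/3 + (1/6)·(67/3), so (35/36)P_{IronWorks} = 343/18 and P_{IronWorks} = 19.6.
Then P_{FlexHub} = 67/3 + (1/6)·19.6 = 25.6.

19.6, 25.6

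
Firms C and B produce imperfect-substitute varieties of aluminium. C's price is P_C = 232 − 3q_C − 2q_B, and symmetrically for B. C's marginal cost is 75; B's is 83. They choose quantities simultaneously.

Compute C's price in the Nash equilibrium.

135.375

Firm C's profit: π = q_C(232 − 3q_C − 2q_B) − 75q_C.
∂π/∂q_C = 157 − 6q_C − 2q_B = 0 ⇒ q_C = 157/6 − (1/3)q_B.
Similarly q_B = 149/6 − (1/3)q_C.
Solving the two reaction functions simultaneously: (1 − (−1/3)(−1/3))q_C = 157/6 − (1/3)·(149/6), so (8/9)q_C = 161/9 and q_C = 20.125.
Then q_B = 149/6 − (1/3)·20.125 = 18.125.
P_C = 232 − 3·20.125 − 2·18.125 = 135.375.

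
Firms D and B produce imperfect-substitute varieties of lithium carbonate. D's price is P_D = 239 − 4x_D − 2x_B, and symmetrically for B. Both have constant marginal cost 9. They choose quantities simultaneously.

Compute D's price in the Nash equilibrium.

Firm D's profit: π = x_D(239 − 4x_D − 2x_B) − 9x_D.
∂π/∂x_D = 230 − 8x_D − 2x_B = 0 ⇒ x_D = 28.75 − 0.25x_B.
Setting x_D = x_B in the reaction function: x_D = 28.75 − 0.25x_D, so x_D = 28.75 / 1.25 = 23.
P_D = 239 − 4·23 − 2·23 = 101.

101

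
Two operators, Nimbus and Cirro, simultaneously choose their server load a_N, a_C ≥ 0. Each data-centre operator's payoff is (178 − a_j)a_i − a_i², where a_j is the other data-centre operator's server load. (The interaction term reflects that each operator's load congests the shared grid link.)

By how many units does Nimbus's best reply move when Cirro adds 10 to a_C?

Nimbus's payoff is (178 − a_C)a_N − a_N².
∂π/∂a_N = 178 − a_C − 2a_N = 0, so a_N = 89 − 0.5a_C.
The reaction-function slope is −0.5, so a 10-unit rise in a_C moves a_N by −0.5 × 10 = −5. Nimbus's best response falls — the actions are strategic substitutes.

-5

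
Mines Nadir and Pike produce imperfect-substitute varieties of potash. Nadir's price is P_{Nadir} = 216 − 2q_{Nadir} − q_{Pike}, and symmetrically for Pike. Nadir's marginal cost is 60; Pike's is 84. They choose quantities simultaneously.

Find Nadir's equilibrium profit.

2151.68

Mine Nadir's profit: π = q_{Nadir}(216 − 2q_{Nadir} − q_{Pike}) − 60q_{Nadir}.
∂π/∂q_{Nadir} = 156 − 4q_{Nadir} − q_{Pike} = 0 ⇒ q_{Nadir} = 39 − 0.25q_{Pike}.
Similarly q_{Pike} = 33 − 0.25q_{Nadir}.
Substituting the second reaction function into the first: q_{Nadir} = 39 − 0.25(33 − 0.25q_{Nadir}), which gives 0.9375q_{Nadir} = 30.75 ⇒ q_{Nadir} = 32.8.
Then q_{Pike} = 33 − 0.25·32.8 = 24.8.
P_{Nadir} = 216 − 2·32.8 − 24.8 = 125.6.
Profit = (125.6 − 60)·32.8 = 2151.68.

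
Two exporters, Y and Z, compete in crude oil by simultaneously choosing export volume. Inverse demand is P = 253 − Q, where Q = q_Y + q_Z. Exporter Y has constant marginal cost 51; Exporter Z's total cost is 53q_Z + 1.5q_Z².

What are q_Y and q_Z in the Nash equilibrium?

Exporter Y's profit: π = q_Y(253 − (q_Y + q_Z)) − 51q_Y.
∂π/∂q_Y = 202 − 2q_Y − q_Z = 0, so q_Y = 101 − 0.5q_Z.
For Z: ∂π/∂q_Z = 200 − 5q_Z − q_Y = 0 ⇒ q_Z = 40 − 0.2q_Y.
Substituting the second reaction function into the first: q_Y = 101 − 0.5(40 − 0.2q_Y), which gives 0.9q_Y = 81 ⇒ q_Y = 90.
Then q_Z = 40 − 0.2·90 = 22.

90, 22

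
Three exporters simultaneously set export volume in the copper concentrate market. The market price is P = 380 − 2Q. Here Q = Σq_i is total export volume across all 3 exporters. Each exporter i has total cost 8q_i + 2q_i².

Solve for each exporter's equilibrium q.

A representative exporter's profit is π_i = q_i(380 − 2Q) − 8q_i − 2q_i², with Q = q_i + Σ_{j≠i} q_j.
First-order condition: 372 − 8q_i − 2Σ_{j≠i} q_j = 0.
With identical exporters, set every q_j = q: then 372 − 8q − 4q = 0, i.e. q = 372/12 = 31.

31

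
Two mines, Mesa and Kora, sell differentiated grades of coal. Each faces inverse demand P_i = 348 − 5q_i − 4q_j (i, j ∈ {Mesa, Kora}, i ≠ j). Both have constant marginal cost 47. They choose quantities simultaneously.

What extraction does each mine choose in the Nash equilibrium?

Mine Mesa's profit: π = q_{Mesa}(348 − 5q_{Mesa} − 4q_{Kora}) − 47q_{Mesa}.
∂π/∂q_{Mesa} = 301 − 10q_{Mesa} − 4q_{Kora} = 0 ⇒ q_{Mesa} = 30.1 − 0.4q_{Kora}.
Setting q_{Mesa} = q_{Kora} in the reaction function: q_{Mesa} = 30.1 − 0.4q_{Mesa}, so q_{Mesa} = 30.1 / 1.4 = 21.5.

21.5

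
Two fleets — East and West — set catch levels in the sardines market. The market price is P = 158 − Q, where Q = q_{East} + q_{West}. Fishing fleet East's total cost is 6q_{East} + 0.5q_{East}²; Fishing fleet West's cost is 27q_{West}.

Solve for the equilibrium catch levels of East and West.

Fishing fleet East's profit: π = q_{East}(158 − (q_{East} + q_{West})) − 6q_{East} − 0.5q_{East}².
∂π/∂q_{East} = 152 − 3q_{East} − q_{West} = 0, so q_{East} = 152/3 − (1/3)q_{West}.
For West: ∂π/∂q_{West} = 131 − 2q_{West} − q_{East} = 0 ⇒ q_{West} = 65.5 − 0.5q_{East}.
Substituting the second reaction function into the first: q_{East} = 152/3 − (1/3)(65.5 − 0.5q_{East}), which gives (5/6)q_{East} = 173/6 ⇒ q_{East} = 34.6.
Then q_{West} = 65.5 − 0.5·34.6 = 48.2.

34.6, 48.2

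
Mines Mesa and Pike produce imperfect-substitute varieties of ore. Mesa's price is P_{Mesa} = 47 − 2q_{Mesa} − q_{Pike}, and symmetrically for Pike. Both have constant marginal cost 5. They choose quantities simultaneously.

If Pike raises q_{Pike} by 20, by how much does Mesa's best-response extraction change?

-5

Mine Mesa's profit: π = q_{Mesa}(47 − 2q_{Mesa} − q_{Pike}) − 5q_{Mesa}.
∂π/∂q_{Mesa} = 42 − 4q_{Mesa} − q_{Pike} = 0 ⇒ q_{Mesa} = 10.5 − 0.25q_{Pike}.
The reaction-function slope is −0.25, so a 20-unit rise in q_{Pike} moves q_{Mesa} by −0.25 × 20 = −5. Mesa's best response falls — the actions are strategic substitutes.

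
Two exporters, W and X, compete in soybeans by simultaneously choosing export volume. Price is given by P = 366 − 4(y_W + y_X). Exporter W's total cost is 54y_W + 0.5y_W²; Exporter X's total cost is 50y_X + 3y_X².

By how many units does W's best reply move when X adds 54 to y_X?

-24

Exporter W's profit: π = y_W(366 − 4(y_W + y_X)) − 54y_W − 0.5y_W².
∂π/∂y_W = 312 − 9y_W − 4y_X = 0, so y_W = 104/3 − (4/9)y_X.
The reaction-function slope is −4/9, so a 54-unit rise in y_X moves y_W by −4/9 × 54 = −24. W's best response falls — the actions are strategic substitutes.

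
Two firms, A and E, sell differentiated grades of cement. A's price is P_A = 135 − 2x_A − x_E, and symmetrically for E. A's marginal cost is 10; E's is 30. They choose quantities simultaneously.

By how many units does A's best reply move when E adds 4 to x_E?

Firm A's profit: π = x_A(135 − 2x_A − x_E) − 10x_A.
∂π/∂x_A = 125 − 4x_A − x_E = 0 ⇒ x_A = 31.25 − 0.25x_E.
The reaction-function slope is −0.25, so a 4-unit rise in x_E moves x_A by −0.25 × 4 = −1. A's best response falls — the actions are strategic substitutes.

-1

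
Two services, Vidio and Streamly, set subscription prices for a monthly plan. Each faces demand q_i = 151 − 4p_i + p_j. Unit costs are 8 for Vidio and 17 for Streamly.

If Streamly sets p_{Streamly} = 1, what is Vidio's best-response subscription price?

Vidio's profit: π = (p_{Vidio} − 8)(151 − 4p_{Vidio} + p_{Streamly}).
∂π/∂p_{Vidio} = 183 − 8p_{Vidio} + p_{Streamly} = 0 ⇒ p_{Vidio} = 22.875 + 0.125p_{Streamly}.
At p_{Streamly} = 1: p_{Vidio} = 22.875 + 0.125·1 = 23.

23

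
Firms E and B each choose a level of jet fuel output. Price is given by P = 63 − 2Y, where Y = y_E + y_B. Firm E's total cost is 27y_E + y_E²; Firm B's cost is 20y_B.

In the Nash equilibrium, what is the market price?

Firm E's profit: π = y_E(63 − 2(y_E + y_B)) − 27y_E − y_E².
∂π/∂y_E = 36 − 6y_E − 2y_B = 0, so y_E = 6 − (1/3)y_B.
For B: ∂π/∂y_B = 43 − 4y_B − 2y_E = 0 ⇒ y_B = 10.75 − 0.5y_E.
Solving the two reaction functions simultaneously: (1 − (−1/3)(−0.5))y_E = 6 − (1/3)·10.75, so (5/6)y_E = 29/12 and y_E = 2.9.
Then y_B = 10.75 − 0.5·2.9 = 9.3.
Equilibrium price: P = 63 − 2·12.2 = 38.6.

38.6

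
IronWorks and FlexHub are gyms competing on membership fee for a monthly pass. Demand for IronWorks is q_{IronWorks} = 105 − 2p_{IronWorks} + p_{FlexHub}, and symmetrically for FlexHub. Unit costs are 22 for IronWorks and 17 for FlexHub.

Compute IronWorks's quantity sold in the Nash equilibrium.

54

IronWorks's profit: π = (p_{IronWorks} − 22)(105 − 2p_{IronWorks} + p_{FlexHub}).
∂π/∂p_{IronWorks} = 149 − 4p_{IronWorks} + p_{FlexHub} = 0 ⇒ p_{IronWorks} = 37.25 + 0.25p_{FlexHub}.
Similarly p_{FlexHub} = 34.75 + 0.25p_{IronWorks}.
Plugging p_{FlexHub} into IronWorks's best response: p_{IronWorks} = 37.25 + 0.25(34.75 + 0.25p_{IronWorks}) ⇒ 0.9375p_{IronWorks} = 45.9375, so p_{IronWorks} = 49.
Then p_{FlexHub} = 34.75 + 0.25·49 = 47.
q_{IronWorks} = 105 − 2·49 + 47 = 54.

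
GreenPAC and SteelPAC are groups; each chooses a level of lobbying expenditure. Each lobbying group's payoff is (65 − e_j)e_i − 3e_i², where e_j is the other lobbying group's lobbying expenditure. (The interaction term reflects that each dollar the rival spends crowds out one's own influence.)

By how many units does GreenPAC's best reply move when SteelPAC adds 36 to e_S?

GreenPAC's payoff is (65 − e_S)e_G − 3e_G².
∂π/∂e_G = 65 − e_S − 6e_G = 0, so e_G = 65/6 − (1/6)e_S.
The reaction-function slope is −1/6, so a 36-unit rise in e_S moves e_G by −1/6 × 36 = −6. GreenPAC's best response falls — the actions are strategic substitutes.

-6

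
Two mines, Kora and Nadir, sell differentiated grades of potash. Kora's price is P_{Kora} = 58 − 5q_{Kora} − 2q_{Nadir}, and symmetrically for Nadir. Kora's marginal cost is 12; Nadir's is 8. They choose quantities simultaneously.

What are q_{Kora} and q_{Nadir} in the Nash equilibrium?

3.75, 4.25

Mine Kora's profit: π = q_{Kora}(58 − 5q_{Kora} − 2q_{Nadir}) − 12q_{Kora}.
∂π/∂q_{Kora} = 46 − 10q_{Kora} − 2q_{Nadir} = 0 ⇒ q_{Kora} = 4.6 − 0.2q_{Nadir}.
Similarly q_{Nadir} = 5 − 0.2q_{Kora}.
Solving the two reaction functions simultaneously: (1 − (−0.2)(−0.2))q_{Kora} = 4.6 − 0.2·5, so 0.96q_{Kora} = 3.6 and q_{Kora} = 3.75.
Then q_{Nadir} = 5 − 0.2·3.75 = 4.25.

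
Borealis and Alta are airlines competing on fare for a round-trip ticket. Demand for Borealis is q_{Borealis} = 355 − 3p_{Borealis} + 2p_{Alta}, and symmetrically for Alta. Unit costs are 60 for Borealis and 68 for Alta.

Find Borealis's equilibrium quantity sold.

Borealis's profit: π = (p_{Borealis} − 60)(355 − 3p_{Borealis} + 2p_{Alta}).
∂π/∂p_{Borealis} = 535 − 6p_{Borealis} + 2p_{Alta} = 0 ⇒ p_{Borealis} = 535/6 + (1/3)p_{Alta}.
Similarly p_{Alta} = 559/6 + (1/3)p_{Borealis}.
Solving the two reaction functions simultaneously: (1 − (1/3)(1/3))p_{Borealis} = 535/6 + (1/3)·(559/6), so (8/9)p_{Borealis} = 1082/9 and p_{Borealis} = 135.25.
Then p_{Alta} = 559/6 + (1/3)·135.25 = 138.25.
q_{Borealis} = 355 − 3·135.25 + 2·138.25 = 225.75.

225.75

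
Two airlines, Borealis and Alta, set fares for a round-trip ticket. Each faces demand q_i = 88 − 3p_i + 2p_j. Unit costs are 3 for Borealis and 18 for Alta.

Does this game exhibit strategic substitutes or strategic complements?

Borealis's profit: π = (p_{Borealis} − 3)(88 − 3p_{Borealis} + 2p_{Alta}).
∂π/∂p_{Borealis} = 97 − 6p_{Borealis} + 2p_{Alta} = 0 ⇒ p_{Borealis} = 97/6 + (1/3)p_{Alta}.
The best-response slope dp_{Borealis}/dp_{Alta} = 1/3 > 0: the reaction function is upward-sloping, so the choices are strategic complements.

strategic complements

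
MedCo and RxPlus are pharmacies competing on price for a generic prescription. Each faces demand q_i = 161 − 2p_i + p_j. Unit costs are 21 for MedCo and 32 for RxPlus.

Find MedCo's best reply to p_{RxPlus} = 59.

MedCo's profit: π = (p_{MedCo} − 21)(161 − 2p_{MedCo} + p_{RxPlus}).
∂π/∂p_{MedCo} = 203 − 4p_{MedCo} + p_{RxPlus} = 0 ⇒ p_{MedCo} = 50.75 + 0.25p_{RxPlus}.
At p_{RxPlus} = 59: p_{MedCo} = 50.75 + 0.25·59 = 65.5.

65.5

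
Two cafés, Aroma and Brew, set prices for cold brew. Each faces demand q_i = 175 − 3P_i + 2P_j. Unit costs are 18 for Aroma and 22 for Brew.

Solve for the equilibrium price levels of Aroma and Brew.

Aroma's profit: π = (P_{Aroma} − 18)(175 − 3P_{Aroma} + 2P_{Brew}).
∂π/∂P_{Aroma} = 229 − 6P_{Aroma} + 2P_{Brew} = 0 ⇒ P_{Aroma} = 229/6 + (1/3)P_{Brew}.
Similarly P_{Brew} = 241/6 + (1/3)P_{Aroma}.
Plugging P_{Brew} into Aroma's best response: P_{Aroma} = 229/6 + (1/3)(241/6 + (1/3)P_{Aroma}) ⇒ (8/9)P_{Aroma} = 464/9, so P_{Aroma} = 58.
Then P_{Brew} = 241/6 + (1/3)·58 = 59.5.

58, 59.5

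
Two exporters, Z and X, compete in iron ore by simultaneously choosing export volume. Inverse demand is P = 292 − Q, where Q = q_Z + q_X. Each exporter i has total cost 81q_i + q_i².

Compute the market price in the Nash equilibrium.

207.6

Exporter Z's profit: π = q_Z(292 − (q_Z + q_X)) − 81q_Z − q_Z².
∂π/∂q_Z = 211 − 4q_Z − q_X = 0, so q_Z = 52.75 − 0.25q_X.
By symmetry q_X = q_Z; substituting into the reaction function, 1.25q_Z = 52.75 and q_Z = 42.2.
Equilibrium price: P = 292 − 84.4 = 207.6.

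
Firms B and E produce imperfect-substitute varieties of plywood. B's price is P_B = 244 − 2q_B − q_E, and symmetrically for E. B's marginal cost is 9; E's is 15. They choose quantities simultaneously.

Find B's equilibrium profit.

4493.52

Firm B's profit: π = q_B(244 − 2q_B − q_E) − 9q_B.
∂π/∂q_B = 235 − 4q_B − q_E = 0 ⇒ q_B = 58.75 − 0.25q_E.
Similarly q_E = 57.25 − 0.25q_B.
Substituting the second reaction function into the first: q_B = 58.75 − 0.25(57.25 − 0.25q_B), which gives 0.9375q_B = 44.4375 ⇒ q_B = 47.4.
Then q_E = 57.25 − 0.25·47.4 = 45.4.
P_B = 244 − 2·47.4 − 45.4 = 103.8.
Profit = (103.8 − 9)·47.4 = 4493.52.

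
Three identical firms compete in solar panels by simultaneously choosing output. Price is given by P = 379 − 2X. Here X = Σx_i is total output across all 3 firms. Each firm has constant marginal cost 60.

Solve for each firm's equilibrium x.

39.875

A representative firm's profit is π_i = x_i(379 − 2X) − 60x_i, with X = x_i + Σ_{j≠i} x_j.
First-order condition: 319 − 4x_i − 2Σ_{j≠i} x_j = 0.
In a symmetric equilibrium every firm chooses the same x, so Σ_{j≠i} x_j = 2x. The condition becomes 319 − 8x = 0, giving x = 319/8 = 39.875.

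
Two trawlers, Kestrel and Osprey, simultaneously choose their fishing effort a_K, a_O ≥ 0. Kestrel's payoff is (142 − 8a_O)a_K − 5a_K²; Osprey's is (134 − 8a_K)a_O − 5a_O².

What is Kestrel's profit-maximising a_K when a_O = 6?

9.4

Expanding Kestrel's payoff: 142a_K − 8a_Oa_K − 5a_K².
∂π/∂a_K = 142 − 8a_O − 10a_K = 0, so a_K = 14.2 − 0.8a_O.
At a_O = 6: a_K = 14.2 − 0.8·6 = 9.4.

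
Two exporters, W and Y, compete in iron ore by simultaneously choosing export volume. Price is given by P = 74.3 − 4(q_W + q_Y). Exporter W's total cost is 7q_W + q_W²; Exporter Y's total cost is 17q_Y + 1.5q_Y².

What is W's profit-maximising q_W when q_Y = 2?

5.93

Exporter W's profit: π = q_W(74.3 − 4(q_W + q_Y)) − 7q_W − q_W².
∂π/∂q_W = 67.3 − 10q_W − 4q_Y = 0, so q_W = 6.73 − 0.4q_Y.
At q_Y = 2: q_W = 6.73 − 0.4·2 = 5.93.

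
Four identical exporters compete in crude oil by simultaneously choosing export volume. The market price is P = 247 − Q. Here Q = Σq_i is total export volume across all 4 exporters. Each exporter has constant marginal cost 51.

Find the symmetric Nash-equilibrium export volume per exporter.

39.2

A representative exporter's profit is π_i = q_i(247 − Q) − 51q_i, with Q = q_i + Σ_{j≠i} q_j.
First-order condition: 196 − 2q_i − Σ_{j≠i} q_j = 0.
Imposing symmetry (q_j = q for all j) turns Σ_{j≠i} q_j into 3q, so 196 = 5q and q = 39.2.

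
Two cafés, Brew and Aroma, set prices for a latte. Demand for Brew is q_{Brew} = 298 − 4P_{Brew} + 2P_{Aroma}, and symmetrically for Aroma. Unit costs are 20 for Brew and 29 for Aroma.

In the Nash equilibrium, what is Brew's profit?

7814.56

Brew's profit: π = (P_{Brew} − 20)(298 − 4P_{Brew} + 2P_{Aroma}).
∂π/∂P_{Brew} = 378 − 8P_{Brew} + 2P_{Aroma} = 0 ⇒ P_{Brew} = 47.25 + 0.25P_{Aroma}.
Similarly P_{Aroma} = 51.75 + 0.25P_{Brew}.
Plugging P_{Aroma} into Brew's best response: P_{Brew} = 47.25 + 0.25(51.75 + 0.25P_{Brew}) ⇒ 0.9375P_{Brew} = 60.1875, so P_{Brew} = 64.2.
Then P_{Aroma} = 51.75 + 0.25·64.2 = 67.8.
q_{Brew} = 298 − 4·64.2 + 2·67.8 = 176.8.
Profit = (64.2 − 20)·176.8 = 7814.56.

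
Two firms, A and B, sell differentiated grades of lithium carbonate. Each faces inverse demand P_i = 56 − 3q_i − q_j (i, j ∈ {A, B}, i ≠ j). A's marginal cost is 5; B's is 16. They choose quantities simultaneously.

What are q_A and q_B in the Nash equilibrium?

Firm A's profit: π = q_A(56 − 3q_A − q_B) − 5q_A.
∂π/∂q_A = 51 − 6q_A − q_B = 0 ⇒ q_A = 8.5 − (1/6)q_B.
Similarly q_B = 20/3 − (1/6)q_A.
Plugging q_B into A's best response: q_A = 8.5 − (1/6)(20/3 − (1/6)q_A) ⇒ (35/36)q_A = 133/18, so q_A = 7.6.
Then q_B = 20/3 − (1/6)·7.6 = 5.4.

7.6, 5.4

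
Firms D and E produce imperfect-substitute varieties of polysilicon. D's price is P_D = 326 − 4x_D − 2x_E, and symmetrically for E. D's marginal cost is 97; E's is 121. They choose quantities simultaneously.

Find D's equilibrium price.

Firm D's profit: π = x_D(326 − 4x_D − 2x_E) − 97x_D.
∂π/∂x_D = 229 − 8x_D − 2x_E = 0 ⇒ x_D = 28.625 − 0.25x_E.
Similarly x_E = 25.625 − 0.25x_D.
Plugging x_E into D's best response: x_D = 28.625 − 0.25(25.625 − 0.25x_D) ⇒ 0.9375x_D = 711/32, so x_D = 23.7.
Then x_E = 25.625 − 0.25·23.7 = 19.7.
P_D = 326 − 4·23.7 − 2·19.7 = 191.8.

191.8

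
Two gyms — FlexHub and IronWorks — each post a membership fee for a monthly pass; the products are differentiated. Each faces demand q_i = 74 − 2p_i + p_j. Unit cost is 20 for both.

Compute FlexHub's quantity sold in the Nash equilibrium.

36

FlexHub's profit: π = (p_{FlexHub} − 20)(74 − 2p_{FlexHub} + p_{IronWorks}).
∂π/∂p_{FlexHub} = 114 − 4p_{FlexHub} + p_{IronWorks} = 0 ⇒ p_{FlexHub} = 28.5 + 0.25p_{IronWorks}.
By symmetry p_{IronWorks} = p_{FlexHub}; substituting into the reaction function, 0.75p_{FlexHub} = 28.5 and p_{FlexHub} = 38.
q_{FlexHub} = 74 − 2·38 + 38 = 36.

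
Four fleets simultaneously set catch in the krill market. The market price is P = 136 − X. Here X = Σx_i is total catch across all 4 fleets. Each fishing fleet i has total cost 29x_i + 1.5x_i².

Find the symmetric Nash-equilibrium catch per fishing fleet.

A representative fishing fleet's profit is π_i = x_i(136 − X) − 29x_i − 1.5x_i², with X = x_i + Σ_{j≠i} x_j.
First-order condition: 107 − 5x_i − Σ_{j≠i} x_j = 0.
In a symmetric equilibrium every fishing fleet chooses the same x, so Σ_{j≠i} x_j = 3x. The condition becomes 107 − 8x = 0, giving x = 107/8 = 13.375.

13.375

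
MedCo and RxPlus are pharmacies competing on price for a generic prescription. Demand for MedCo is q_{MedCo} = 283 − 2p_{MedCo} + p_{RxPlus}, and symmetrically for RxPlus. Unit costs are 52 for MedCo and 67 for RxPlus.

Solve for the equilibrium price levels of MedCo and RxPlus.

131, 137

MedCo's profit: π = (p_{MedCo} − 52)(283 − 2p_{MedCo} + p_{RxPlus}).
∂π/∂p_{MedCo} = 387 − 4p_{MedCo} + p_{RxPlus} = 0 ⇒ p_{MedCo} = 96.75 + 0.25p_{RxPlus}.
Similarly p_{RxPlus} = 104.25 + 0.25p_{MedCo}.
Substituting the second reaction function into the first: p_{MedCo} = 96.75 + 0.25(104.25 + 0.25p_{MedCo}), which gives 0.9375p_{MedCo} = 122.8125 ⇒ p_{MedCo} = 131.
Then p_{RxPlus} = 104.25 + 0.25·131 = 137.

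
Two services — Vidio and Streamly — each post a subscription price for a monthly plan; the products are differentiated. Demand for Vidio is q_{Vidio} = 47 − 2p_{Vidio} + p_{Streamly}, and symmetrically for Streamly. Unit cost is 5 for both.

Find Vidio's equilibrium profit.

Vidio's profit: π = (p_{Vidio} − 5)(47 − 2p_{Vidio} + p_{Streamly}).
∂π/∂p_{Vidio} = 57 − 4p_{Vidio} + p_{Streamly} = 0 ⇒ p_{Vidio} = 14.25 + 0.25p_{Streamly}.
Setting p_{Vidio} = p_{Streamly} in the reaction function: p_{Vidio} = 14.25 + 0.25p_{Vidio}, so p_{Vidio} = 14.25 / 0.75 = 19.
q_{Vidio} = 47 − 2·19 + 19 = 28.
Profit = (19 − 5)·28 = 392.

392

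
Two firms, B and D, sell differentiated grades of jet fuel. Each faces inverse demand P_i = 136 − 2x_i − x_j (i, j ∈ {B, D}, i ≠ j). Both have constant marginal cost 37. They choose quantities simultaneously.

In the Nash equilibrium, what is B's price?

Firm B's profit: π = x_B(136 − 2x_B − x_D) − 37x_B.
∂π/∂x_B = 99 − 4x_B − x_D = 0 ⇒ x_B = 24.75 − 0.25x_D.
By symmetry x_D = x_B; substituting into the reaction function, 1.25x_B = 24.75 and x_B = 19.8.
P_B = 136 − 2·19.8 − 19.8 = 76.6.

76.6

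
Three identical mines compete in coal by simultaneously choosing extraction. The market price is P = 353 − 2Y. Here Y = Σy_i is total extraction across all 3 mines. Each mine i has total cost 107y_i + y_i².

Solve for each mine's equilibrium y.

A representative mine's profit is π_i = y_i(353 − 2Y) − 107y_i − y_i², with Y = y_i + Σ_{j≠i} y_j.
First-order condition: 246 − 6y_i − 2Σ_{j≠i} y_j = 0.
With identical mines, set every y_j = y: then 246 − 6y − 4y = 0, i.e. y = 246/10 = 24.6.

24.6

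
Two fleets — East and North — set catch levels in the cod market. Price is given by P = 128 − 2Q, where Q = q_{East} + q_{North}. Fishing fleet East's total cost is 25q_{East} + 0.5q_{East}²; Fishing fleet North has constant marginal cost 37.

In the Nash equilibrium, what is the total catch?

29.9375

Fishing fleet East's profit: π = q_{East}(128 − 2(q_{East} + q_{North})) − 25q_{East} − 0.5q_{East}².
∂π/∂q_{East} = 103 − 5q_{East} − 2q_{North} = 0, so q_{East} = 20.6 − 0.4q_{North}.
For North: ∂π/∂q_{North} = 91 − 4q_{North} − 2q_{East} = 0 ⇒ q_{North} = 22.75 − 0.5q_{East}.
Substituting the second reaction function into the first: q_{East} = 20.6 − 0.4(22.75 − 0.5q_{East}), which gives 0.8q_{East} = 11.5 ⇒ q_{East} = 14.375.
Then q_{North} = 22.75 − 0.5·14.375 = 15.5625.
Total catch: 14.375 + 15.5625 = 29.9375.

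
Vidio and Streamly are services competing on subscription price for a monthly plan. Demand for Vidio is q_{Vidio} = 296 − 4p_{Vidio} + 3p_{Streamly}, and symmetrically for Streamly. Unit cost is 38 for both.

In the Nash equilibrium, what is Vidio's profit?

Vidio's profit: π = (p_{Vidio} − 38)(296 − 4p_{Vidio} + 3p_{Streamly}).
∂π/∂p_{Vidio} = 448 − 8p_{Vidio} + 3p_{Streamly} = 0 ⇒ p_{Vidio} = 56 + 0.375p_{Streamly}.
The game is symmetric, so in equilibrium p_{Streamly} = p_{Vidio}: the reaction function gives 0.625p_{Vidio} = 56, hence p_{Vidio} = 89.6.
q_{Vidio} = 296 − 4·89.6 + 3·89.6 = 206.4.
Profit = (89.6 − 38)·206.4 = 10650.24.

10650.24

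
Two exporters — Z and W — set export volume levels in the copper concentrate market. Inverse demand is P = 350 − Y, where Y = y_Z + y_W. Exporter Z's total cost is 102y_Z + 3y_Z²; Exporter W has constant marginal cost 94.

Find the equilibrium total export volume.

136

Exporter Z's profit: π = y_Z(350 − (y_Z + y_W)) − 102y_Z − 3y_Z².
∂π/∂y_Z = 248 − 8y_Z − y_W = 0, so y_Z = 31 − 0.125y_W.
For W: ∂π/∂y_W = 256 − 2y_W − y_Z = 0 ⇒ y_W = 128 − 0.5y_Z.
Solving the two reaction functions simultaneously: (1 − (−0.125)(−0.5))y_Z = 31 − 0.125·128, so 0.9375y_Z = 15 and y_Z = 16.
Then y_W = 128 − 0.5·16 = 120.
Total export volume: 16 + 120 = 136.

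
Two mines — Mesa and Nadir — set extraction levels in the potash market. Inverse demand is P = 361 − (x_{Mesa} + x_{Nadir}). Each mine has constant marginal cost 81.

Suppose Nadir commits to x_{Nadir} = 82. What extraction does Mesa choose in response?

Mine Mesa's profit: π = x_{Mesa}(361 − (x_{Mesa} + x_{Nadir})) − 81x_{Mesa}.
∂π/∂x_{Mesa} = 280 − 2x_{Mesa} − x_{Nadir} = 0, so x_{Mesa} = 140 − 0.5x_{Nadir}.
At x_{Nadir} = 82: x_{Mesa} = 140 − 0.5·82 = 99.

99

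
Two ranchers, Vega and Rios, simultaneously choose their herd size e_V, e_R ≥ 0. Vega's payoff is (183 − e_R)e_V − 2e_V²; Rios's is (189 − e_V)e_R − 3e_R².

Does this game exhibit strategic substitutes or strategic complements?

strategic substitutes

Expanding Vega's payoff: 183e_V − e_Re_V − 2e_V².
∂π/∂e_V = 183 − e_R − 4e_V = 0, so e_V = 45.75 − 0.25e_R.
The best-response slope de_V/de_R = −0.25 < 0: the reaction function is downward-sloping, so the choices are strategic substitutes.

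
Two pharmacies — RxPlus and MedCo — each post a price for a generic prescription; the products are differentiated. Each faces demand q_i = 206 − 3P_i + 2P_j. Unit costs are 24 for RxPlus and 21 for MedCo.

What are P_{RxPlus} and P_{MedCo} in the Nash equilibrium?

RxPlus's profit: π = (P_{RxPlus} − 24)(206 − 3P_{RxPlus} + 2P_{MedCo}).
∂π/∂P_{RxPlus} = 278 − 6P_{RxPlus} + 2P_{MedCo} = 0 ⇒ P_{RxPlus} = 139/3 + (1/3)P_{MedCo}.
Similarly P_{MedCo} = 269/6 + (1/3)P_{RxPlus}.
Substituting the second reaction function into the first: P_{RxPlus} = 139/3 + (1/3)(269/6 + (1/3)P_{RxPlus}), which gives (8/9)P_{RxPlus} = 1103/18 ⇒ P_{RxPlus} = 68.9375.
Then P_{MedCo} = 269/6 + (1/3)·68.9375 = 67.8125.

68.9375, 67.8125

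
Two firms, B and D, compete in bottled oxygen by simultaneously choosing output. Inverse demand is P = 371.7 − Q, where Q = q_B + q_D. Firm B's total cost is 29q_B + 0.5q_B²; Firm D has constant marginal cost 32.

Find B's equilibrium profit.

7170.5094

Firm B's profit: π = q_B(371.7 − (q_B + q_D)) − 29q_B − 0.5q_B².
∂π/∂q_B = 342.7 − 3q_B − q_D = 0, so q_B = 3427/30 − (1/3)q_D.
For D: ∂π/∂q_D = 339.7 − 2q_D − q_B = 0 ⇒ q_D = 169.85 − 0.5q_B.
Plugging q_D into B's best response: q_B = 3427/30 − (1/3)(169.85 − 0.5q_B) ⇒ (5/6)q_B = 3457/60, so q_B = 69.14.
Then q_D = 169.85 − 0.5·69.14 = 135.28.
Price P = 371.7 − 204.42 = 167.28.
B's profit: (167.28 − 29)·69.14 − 0.5(69.14)² = 7170.5094.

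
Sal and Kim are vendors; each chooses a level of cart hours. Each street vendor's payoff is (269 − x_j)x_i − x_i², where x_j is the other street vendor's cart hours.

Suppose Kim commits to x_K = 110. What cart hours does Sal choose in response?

79.5

Sal's payoff is (269 − x_K)x_S − x_S².
∂π/∂x_S = 269 − x_K − 2x_S = 0, so x_S = 134.5 − 0.5x_K.
At x_K = 110: x_S = 134.5 − 0.5·110 = 79.5.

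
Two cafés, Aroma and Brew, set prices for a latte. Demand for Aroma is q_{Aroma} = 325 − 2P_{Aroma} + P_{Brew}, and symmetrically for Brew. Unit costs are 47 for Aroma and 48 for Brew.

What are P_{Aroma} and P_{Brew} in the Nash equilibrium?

Aroma's profit: π = (P_{Aroma} − 47)(325 − 2P_{Aroma} + P_{Brew}).
∂π/∂P_{Aroma} = 419 − 4P_{Aroma} + P_{Brew} = 0 ⇒ P_{Aroma} = 104.75 + 0.25P_{Brew}.
Similarly P_{Brew} = 105.25 + 0.25P_{Aroma}.
Plugging P_{Brew} into Aroma's best response: P_{Aroma} = 104.75 + 0.25(105.25 + 0.25P_{Aroma}) ⇒ 0.9375P_{Aroma} = 131.0625, so P_{Aroma} = 139.8.
Then P_{Brew} = 105.25 + 0.25·139.8 = 140.2.

139.8, 140.2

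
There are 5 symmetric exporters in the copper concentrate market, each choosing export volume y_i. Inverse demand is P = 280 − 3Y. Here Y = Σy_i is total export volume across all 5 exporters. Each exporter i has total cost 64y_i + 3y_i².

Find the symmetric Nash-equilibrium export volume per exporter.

A representative exporter's profit is π_i = y_i(280 − 3Y) − 64y_i − 3y_i², with Y = y_i + Σ_{j≠i} y_j.
First-order condition: 216 − 12y_i − 3Σ_{j≠i} y_j = 0.
In a symmetric equilibrium every exporter chooses the same y, so Σ_{j≠i} y_j = 4y. The condition becomes 216 − 24y = 0, giving y = 216/24 = 9.

9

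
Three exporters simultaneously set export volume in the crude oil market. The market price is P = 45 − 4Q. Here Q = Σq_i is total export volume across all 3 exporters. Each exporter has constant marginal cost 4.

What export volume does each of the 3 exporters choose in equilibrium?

A representative exporter's profit is π_i = q_i(45 − 4Q) − 4q_i, with Q = q_i + Σ_{j≠i} q_j.
First-order condition: 41 − 8q_i − 4Σ_{j≠i} q_j = 0.
With identical exporters, set every q_j = q: then 41 − 8q − 8q = 0, i.e. q = 41/16 = 2.5625.

2.5625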